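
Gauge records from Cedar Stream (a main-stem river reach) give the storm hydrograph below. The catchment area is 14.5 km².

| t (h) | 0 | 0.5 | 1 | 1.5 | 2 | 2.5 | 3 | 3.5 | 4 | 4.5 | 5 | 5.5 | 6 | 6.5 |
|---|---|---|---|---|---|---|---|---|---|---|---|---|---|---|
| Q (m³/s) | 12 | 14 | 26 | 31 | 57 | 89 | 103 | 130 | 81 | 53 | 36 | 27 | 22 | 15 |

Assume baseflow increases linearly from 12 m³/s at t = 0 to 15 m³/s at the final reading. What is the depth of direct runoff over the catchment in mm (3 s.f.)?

d ≈ 62.9 mm

Direct runoff: 0.00, 1.77, 13.54, 18.31, 44.08, 75.85, 89.62, 116.38, 67.15, 38.92, 21.69, 12.46, 7.23, 0.00 m³/s; ΣQ_DR = 507.0 m³/s.
V = ΣQ_DR · Δt = 507.0 × 1800 s = 9.126 × 10^5 m³.
Over A = 14.5 km², depth = V / A = 62.9 mm.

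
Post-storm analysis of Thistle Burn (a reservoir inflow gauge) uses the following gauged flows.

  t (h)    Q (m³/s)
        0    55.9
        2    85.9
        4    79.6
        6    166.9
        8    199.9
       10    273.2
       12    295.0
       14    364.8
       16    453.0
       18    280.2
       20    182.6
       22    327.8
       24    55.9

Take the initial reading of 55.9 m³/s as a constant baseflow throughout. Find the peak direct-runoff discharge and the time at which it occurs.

Subtracting baseflow gives direct-runoff ordinates: 0.0, 30.0, 23.7, 111.0, 144.0, 217.3, 239.1, 308.9, 397.1, 224.3, 126.7, 271.9, 0.0 m³/s.
The maximum is 397.1 m³/s, occurring at the reading for t = 16 h.

Q_p = 397.1 m³/s at t = 16 h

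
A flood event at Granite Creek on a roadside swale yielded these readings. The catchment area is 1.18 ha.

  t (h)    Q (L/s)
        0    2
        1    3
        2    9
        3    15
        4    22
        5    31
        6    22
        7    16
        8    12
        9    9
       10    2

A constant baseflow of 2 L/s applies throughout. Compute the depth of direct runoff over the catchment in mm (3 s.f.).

Direct runoff: 0.0, 1.0, 7.0, 13.0, 20.0, 29.0, 20.0, 14.0, 10.0, 7.0, 0.0 L/s; ΣQ_DR = 121.0 L/s.
V = ΣQ_DR · Δt = 121.0 × 3600 s = 4.356 × 10^5 L.
Over A = 1.18 ha, depth = V / A = 36.9 mm.

d ≈ 36.9 mm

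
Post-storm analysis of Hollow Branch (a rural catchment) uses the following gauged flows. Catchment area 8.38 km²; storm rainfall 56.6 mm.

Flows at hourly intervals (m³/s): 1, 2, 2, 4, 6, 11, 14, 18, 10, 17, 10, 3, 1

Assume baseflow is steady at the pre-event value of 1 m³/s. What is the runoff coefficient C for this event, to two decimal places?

ΣQ_DR = 86.00 m³/s; V = ΣQ_DR·Δt = 3.096 × 10^5 m³.
Runoff depth d = V / A = 36.95 mm.
C = d / P = 36.95 / 56.6 = 0.65.

C ≈ 0.65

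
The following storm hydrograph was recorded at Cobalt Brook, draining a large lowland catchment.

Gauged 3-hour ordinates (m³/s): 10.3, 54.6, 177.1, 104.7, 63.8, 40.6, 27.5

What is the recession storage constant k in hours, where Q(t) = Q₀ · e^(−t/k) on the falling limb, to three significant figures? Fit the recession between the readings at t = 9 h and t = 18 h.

On the falling limb, Q drops from 104.7 to 27.5 m³/s between t = 9 h and t = 18 h (Δt = 9 h).
k = −Δt / ln(Q₂/Q₁) = −9 / ln(27.5/104.7) = 6.73 h.

k ≈ 6.73 h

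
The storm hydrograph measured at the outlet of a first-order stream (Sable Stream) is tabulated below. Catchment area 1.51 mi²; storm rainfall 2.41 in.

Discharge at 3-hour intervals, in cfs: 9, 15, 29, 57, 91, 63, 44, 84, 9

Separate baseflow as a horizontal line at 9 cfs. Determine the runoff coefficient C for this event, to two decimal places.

C ≈ 0.41

ΣQ_DR = 320.0 cfs; V = ΣQ_DR·Δt = 3.456 × 10^6 ft³.
Runoff depth d = V / A = 0.9852 in.
C = d / P = 0.9852 / 2.41 = 0.41.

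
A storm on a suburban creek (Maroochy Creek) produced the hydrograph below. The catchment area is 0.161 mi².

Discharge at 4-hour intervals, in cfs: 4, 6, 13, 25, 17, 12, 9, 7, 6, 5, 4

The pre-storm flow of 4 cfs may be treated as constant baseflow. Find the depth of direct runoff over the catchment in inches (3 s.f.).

d ≈ 2.46 in

Direct runoff: 0.0, 2.0, 9.0, 21.0, 13.0, 8.0, 5.0, 3.0, 2.0, 1.0, 0.0 cfs; ΣQ_DR = 64.00 cfs.
V = ΣQ_DR · Δt = 64.00 × 14400 s = 9.216 × 10^5 ft³.
Over A = 0.161 mi², depth = V / A = 2.46 in.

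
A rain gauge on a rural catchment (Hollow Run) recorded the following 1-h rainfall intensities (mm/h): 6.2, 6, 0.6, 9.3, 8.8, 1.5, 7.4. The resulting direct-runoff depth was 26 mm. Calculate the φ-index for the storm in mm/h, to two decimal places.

Only the 5 blocks with intensity above φ contribute runoff: 6.2, 6, 9.3, 8.8, 7.4 mm/h.
Σ(I−φ)·Δt = d  ⇒  (6.2+6+9.3+8.8+7.4 − 5φ)·1 = 26
φ = (37.70 − 26/1) / 5 = 2.34 mm/h.

φ ≈ 2.34 mm/h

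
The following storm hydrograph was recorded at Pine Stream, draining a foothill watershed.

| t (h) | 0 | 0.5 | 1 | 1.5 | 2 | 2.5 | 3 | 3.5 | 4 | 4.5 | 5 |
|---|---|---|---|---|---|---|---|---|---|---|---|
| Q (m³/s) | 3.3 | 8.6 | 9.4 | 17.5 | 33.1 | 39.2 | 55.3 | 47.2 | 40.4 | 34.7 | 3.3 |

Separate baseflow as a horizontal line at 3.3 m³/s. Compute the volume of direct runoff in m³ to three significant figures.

V ≈ 4.60 × 10^5 m³

Direct-runoff ordinates (Q − Q_b): 0.0, 5.3, 6.1, 14.2, 29.8, 35.9, 52.0, 43.9, 37.1, 31.4, 0.0 m³/s.
ΣQ_DR = 255.7 m³/s.
With Δt = 0.5 h = 1800 s, V = ΣQ_DR · Δt = 255.7 × 1800 = 4.60 × 10^5 m³.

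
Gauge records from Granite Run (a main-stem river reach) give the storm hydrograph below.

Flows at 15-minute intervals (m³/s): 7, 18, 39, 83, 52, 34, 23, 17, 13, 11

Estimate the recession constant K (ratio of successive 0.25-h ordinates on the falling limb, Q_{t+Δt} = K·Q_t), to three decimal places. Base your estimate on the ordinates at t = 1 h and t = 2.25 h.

K ≈ 0.733

Using the recession-limb readings at t = 1 h and t = 2.25 h: Q falls from 52 to 11 m³/s over 5 intervals.
K = (Q₂/Q₁)^(1/5) = (11/52)^(1/5) = 0.733.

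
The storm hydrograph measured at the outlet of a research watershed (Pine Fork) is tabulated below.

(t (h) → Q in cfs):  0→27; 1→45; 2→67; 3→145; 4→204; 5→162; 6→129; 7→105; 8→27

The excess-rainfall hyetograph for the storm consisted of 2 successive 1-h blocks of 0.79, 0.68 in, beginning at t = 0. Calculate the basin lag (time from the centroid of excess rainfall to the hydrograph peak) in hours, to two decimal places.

Centroid of excess rainfall: t_c = Σ P_i·t̄_i / ΣP_i = 0.9626 h (block centres at 0.5, 1.5 h).
Hydrograph peak occurs at t = 4 h, so basin lag t_L = 4 − 0.9626 = 3.04 h.

t_L ≈ 3.04 h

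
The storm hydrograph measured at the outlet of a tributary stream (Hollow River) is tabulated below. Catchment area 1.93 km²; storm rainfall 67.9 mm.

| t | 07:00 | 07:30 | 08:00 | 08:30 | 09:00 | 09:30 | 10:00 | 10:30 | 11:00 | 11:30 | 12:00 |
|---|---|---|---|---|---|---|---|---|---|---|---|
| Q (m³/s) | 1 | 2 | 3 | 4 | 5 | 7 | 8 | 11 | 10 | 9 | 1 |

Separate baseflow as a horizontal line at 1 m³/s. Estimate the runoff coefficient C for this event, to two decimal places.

C ≈ 0.69

ΣQ_DR = 50.00 m³/s; V = ΣQ_DR·Δt = 90000 m³.
Runoff depth d = V / A = 46.63 mm.
C = d / P = 46.63 / 67.9 = 0.69.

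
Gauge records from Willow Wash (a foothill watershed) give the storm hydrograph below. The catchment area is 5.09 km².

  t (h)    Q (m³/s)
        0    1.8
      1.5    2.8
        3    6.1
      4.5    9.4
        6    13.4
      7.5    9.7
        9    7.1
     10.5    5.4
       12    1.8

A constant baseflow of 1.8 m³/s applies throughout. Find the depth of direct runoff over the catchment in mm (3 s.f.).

Direct runoff: 0.0, 1.0, 4.3, 7.6, 11.6, 7.9, 5.3, 3.6, 0.0 m³/s; ΣQ_DR = 41.30 m³/s.
V = ΣQ_DR · Δt = 41.30 × 5400 s = 2.230 × 10^5 m³.
Over A = 5.09 km², depth = V / A = 43.8 mm.

d ≈ 43.8 mm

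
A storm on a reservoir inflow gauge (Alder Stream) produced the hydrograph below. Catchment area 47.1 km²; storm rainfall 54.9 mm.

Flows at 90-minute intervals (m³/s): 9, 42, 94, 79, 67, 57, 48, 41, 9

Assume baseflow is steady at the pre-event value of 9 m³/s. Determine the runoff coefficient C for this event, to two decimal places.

C ≈ 0.76

ΣQ_DR = 365.0 m³/s; V = ΣQ_DR·Δt = 1.971 × 10^6 m³.
Runoff depth d = V / A = 41.85 mm.
C = d / P = 41.85 / 54.9 = 0.76.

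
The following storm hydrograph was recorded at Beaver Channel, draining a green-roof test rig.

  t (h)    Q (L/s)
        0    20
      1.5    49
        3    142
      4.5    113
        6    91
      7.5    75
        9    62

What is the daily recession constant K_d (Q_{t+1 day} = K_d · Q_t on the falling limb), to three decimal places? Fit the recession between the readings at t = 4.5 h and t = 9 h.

K_d ≈ 0.041

Between t = 4.5 h and t = 9 h the flow falls from 113 to 62 L/s over 3×1.5 h = 4.5 h.
Per-interval ratio K = (62/113)^(1/3) = 0.8187; K_d = K^(24/1.5) = 0.041.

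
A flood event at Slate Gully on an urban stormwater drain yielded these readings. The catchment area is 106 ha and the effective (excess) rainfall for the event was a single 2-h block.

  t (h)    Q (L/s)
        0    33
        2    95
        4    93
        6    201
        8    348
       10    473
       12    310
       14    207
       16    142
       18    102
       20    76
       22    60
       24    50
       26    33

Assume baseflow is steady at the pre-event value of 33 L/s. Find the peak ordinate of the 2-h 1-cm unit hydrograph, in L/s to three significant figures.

Direct runoff: 0.0, 62.0, 60.0, 168.0, 315.0, 440.0, 277.0, 174.0, 109.0, 69.0, 43.0, 27.0, 17.0, 0.0 L/s; ΣQ_DR = 1761 L/s, peak = 440.0 L/s.
Runoff depth d = ΣQ_DR·Δt / A = 1761 × 7200 / (106 ha) = 11.96 mm.
The 1-cm UH is the DRH scaled by (10 mm)/d, so U_p = 440.0 × 10/11.96 = 368 L/s.

U_p ≈ 368 L/s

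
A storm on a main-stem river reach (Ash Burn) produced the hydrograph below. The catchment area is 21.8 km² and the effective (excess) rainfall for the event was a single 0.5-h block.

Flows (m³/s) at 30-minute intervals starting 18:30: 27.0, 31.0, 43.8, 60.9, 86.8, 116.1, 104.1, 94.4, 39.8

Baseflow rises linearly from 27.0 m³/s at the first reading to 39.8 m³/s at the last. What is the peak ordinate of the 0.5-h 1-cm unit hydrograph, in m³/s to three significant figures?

U_p ≈ 32.4 m³/s

Direct runoff: 0.00, 2.40, 13.60, 29.10, 53.40, 81.10, 67.50, 56.20, 0.00 m³/s; ΣQ_DR = 303.3 m³/s, peak = 81.10 m³/s.
Runoff depth d = ΣQ_DR·Δt / A = 303.3 × 1800 / (21.8 km²) = 25.04 mm.
The 1-cm UH is the DRH scaled by (10 mm)/d, so U_p = 81.10 × 10/25.04 = 32.4 m³/s.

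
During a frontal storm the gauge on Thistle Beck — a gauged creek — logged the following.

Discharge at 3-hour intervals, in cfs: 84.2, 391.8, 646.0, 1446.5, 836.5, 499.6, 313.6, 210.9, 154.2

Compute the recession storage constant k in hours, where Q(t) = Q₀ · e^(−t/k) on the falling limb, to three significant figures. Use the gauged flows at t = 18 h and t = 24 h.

k ≈ 8.45 h

On the falling limb, Q drops from 313.6 to 154.2 cfs between t = 18 h and t = 24 h (Δt = 6 h).
k = −Δt / ln(Q₂/Q₁) = −6 / ln(154.2/313.6) = 8.45 h.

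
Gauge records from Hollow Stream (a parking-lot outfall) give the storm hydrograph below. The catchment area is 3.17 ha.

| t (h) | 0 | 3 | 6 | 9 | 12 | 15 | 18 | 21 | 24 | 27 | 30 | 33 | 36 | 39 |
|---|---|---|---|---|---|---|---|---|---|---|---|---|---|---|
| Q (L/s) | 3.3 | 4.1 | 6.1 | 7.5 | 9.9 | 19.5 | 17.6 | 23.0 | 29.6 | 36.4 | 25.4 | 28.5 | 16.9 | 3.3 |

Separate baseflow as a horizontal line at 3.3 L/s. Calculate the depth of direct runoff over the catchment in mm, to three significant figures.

Direct runoff: 0.0, 0.8, 2.8, 4.2, 6.6, 16.2, 14.3, 19.7, 26.3, 33.1, 22.1, 25.2, 13.6, 0.0 L/s; ΣQ_DR = 184.9 L/s.
V = ΣQ_DR · Δt = 184.9 × 10800 s = 1.997 × 10^6 L.
Over A = 3.17 ha, depth = V / A = 63.0 mm.

d ≈ 63.0 mm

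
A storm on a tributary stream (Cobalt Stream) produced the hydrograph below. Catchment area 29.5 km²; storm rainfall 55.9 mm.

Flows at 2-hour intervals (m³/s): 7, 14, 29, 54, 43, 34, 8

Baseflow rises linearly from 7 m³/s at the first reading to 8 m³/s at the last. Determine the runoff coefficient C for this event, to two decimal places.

C ≈ 0.60

ΣQ_DR = 136.5 m³/s; V = ΣQ_DR·Δt = 9.828 × 10^5 m³.
Runoff depth d = V / A = 33.32 mm.
C = d / P = 33.32 / 55.9 = 0.60.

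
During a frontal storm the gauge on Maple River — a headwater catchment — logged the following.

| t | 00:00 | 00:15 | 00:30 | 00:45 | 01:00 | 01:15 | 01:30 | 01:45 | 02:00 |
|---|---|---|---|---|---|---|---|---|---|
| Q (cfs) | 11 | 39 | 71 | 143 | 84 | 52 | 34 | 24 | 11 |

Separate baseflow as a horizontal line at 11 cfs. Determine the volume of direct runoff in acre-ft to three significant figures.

V ≈ 7.64 acre-ft

Direct-runoff ordinates (Q − Q_b): 0.0, 28.0, 60.0, 132.0, 73.0, 41.0, 23.0, 13.0, 0.0 cfs.
ΣQ_DR = 370.0 cfs.
With Δt = 0.25 h = 900 s, V = ΣQ_DR · Δt = 370.0 × 900 = 3.33 × 10^5 ft³ = 7.64 acre-ft.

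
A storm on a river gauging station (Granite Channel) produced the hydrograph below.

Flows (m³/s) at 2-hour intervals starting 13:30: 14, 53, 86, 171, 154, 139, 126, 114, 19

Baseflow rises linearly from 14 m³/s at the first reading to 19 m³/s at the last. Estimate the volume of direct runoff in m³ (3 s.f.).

V ≈ 5.24 × 10^6 m³

Direct-runoff ordinates (Q − Q_b): 0.00, 38.38, 70.75, 155.12, 137.50, 121.88, 108.25, 95.62, 0.00 m³/s.
ΣQ_DR = 727.5 m³/s.
With Δt = 2 h = 7200 s, V = ΣQ_DR · Δt = 727.5 × 7200 = 5.24 × 10^6 m³.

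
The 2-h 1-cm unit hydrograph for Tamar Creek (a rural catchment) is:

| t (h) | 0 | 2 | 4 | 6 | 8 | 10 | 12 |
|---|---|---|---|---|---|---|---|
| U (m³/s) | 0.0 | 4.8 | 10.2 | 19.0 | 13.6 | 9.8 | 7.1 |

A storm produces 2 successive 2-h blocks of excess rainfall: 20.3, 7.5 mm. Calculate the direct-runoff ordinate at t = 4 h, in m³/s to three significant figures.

By discrete convolution, Q_j = Σ (P_i / 10 mm) · U_{j−i}.
At t = 4 h (j=2): Q = (20.3/10)·10.2 + (7.5/10)·4.8 = 24.3 m³/s.

Q ≈ 24.3 m³/s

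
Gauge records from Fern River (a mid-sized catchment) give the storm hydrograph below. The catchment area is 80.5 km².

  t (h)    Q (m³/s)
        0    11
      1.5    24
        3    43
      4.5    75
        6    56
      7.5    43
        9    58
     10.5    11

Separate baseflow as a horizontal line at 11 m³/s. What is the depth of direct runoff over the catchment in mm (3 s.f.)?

Direct runoff: 0.0, 13.0, 32.0, 64.0, 45.0, 32.0, 47.0, 0.0 m³/s; ΣQ_DR = 233.0 m³/s.
V = ΣQ_DR · Δt = 233.0 × 5400 s = 1.258 × 10^6 m³.
Over A = 80.5 km², depth = V / A = 15.6 mm.

d ≈ 15.6 mm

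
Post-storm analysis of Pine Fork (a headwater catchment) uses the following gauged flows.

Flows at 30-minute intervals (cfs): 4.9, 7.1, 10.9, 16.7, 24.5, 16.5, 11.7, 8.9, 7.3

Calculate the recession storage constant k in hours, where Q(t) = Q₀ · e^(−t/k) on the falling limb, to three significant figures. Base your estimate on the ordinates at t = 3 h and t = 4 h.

On the falling limb, Q drops from 11.7 to 7.3 cfs between t = 3 h and t = 4 h (Δt = 1 h).
k = −Δt / ln(Q₂/Q₁) = −1 / ln(7.3/11.7) = 2.12 h.

k ≈ 2.12 h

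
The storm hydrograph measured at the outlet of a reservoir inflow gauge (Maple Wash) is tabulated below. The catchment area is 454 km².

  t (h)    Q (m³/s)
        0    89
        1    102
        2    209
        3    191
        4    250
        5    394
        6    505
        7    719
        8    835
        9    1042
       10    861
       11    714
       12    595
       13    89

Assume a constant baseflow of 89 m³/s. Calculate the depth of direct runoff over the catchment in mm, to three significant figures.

d ≈ 42.4 mm

Direct runoff: 0.0, 13.0, 120.0, 102.0, 161.0, 305.0, 416.0, 630.0, 746.0, 953.0, 772.0, 625.0, 506.0, 0.0 m³/s; ΣQ_DR = 5349 m³/s.
V = ΣQ_DR · Δt = 5349 × 3600 s = 1.926 × 10^7 m³.
Over A = 454 km², depth = V / A = 42.4 mm.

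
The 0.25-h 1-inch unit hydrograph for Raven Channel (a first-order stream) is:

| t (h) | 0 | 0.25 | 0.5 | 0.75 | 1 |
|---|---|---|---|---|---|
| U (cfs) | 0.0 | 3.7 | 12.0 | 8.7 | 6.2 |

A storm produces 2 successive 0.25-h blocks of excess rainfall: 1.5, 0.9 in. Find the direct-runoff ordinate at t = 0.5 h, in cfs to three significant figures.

Q ≈ 21.3 cfs

By discrete convolution, Q_j = Σ (P_i / 1 in) · U_{j−i}.
At t = 0.5 h (j=2): Q = (1.5/1)·12.0 + (0.9/1)·3.7 = 21.3 cfs.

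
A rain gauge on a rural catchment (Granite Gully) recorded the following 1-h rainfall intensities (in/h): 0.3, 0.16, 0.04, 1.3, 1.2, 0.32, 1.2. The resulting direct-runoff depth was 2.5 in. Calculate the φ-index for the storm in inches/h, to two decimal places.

Only the 3 blocks with intensity above φ contribute runoff: 1.3, 1.2, 1.2 in/h.
Σ(I−φ)·Δt = d  ⇒  (1.3+1.2+1.2 − 3φ)·1 = 2.5
φ = (3.700 − 2.5/1) / 3 = 0.40 in/h.

φ ≈ 0.40 in/h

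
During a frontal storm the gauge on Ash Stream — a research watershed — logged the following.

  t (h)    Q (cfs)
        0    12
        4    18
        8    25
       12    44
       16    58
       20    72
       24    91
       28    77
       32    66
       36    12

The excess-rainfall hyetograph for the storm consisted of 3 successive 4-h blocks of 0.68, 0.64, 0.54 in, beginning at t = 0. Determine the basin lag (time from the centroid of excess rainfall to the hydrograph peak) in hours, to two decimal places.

Centroid of excess rainfall: t_c = Σ P_i·t̄_i / ΣP_i = 5.6989 h (block centres at 2, 6, 10 h).
Hydrograph peak occurs at t = 24 h, so basin lag t_L = 24 − 5.6989 = 18.30 h.

t_L ≈ 18.30 h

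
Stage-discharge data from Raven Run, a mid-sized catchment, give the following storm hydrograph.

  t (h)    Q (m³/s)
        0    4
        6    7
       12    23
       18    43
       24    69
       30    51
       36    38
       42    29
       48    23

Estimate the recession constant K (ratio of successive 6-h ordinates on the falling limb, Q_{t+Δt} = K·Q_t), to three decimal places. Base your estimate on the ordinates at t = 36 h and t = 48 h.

Using the recession-limb readings at t = 36 h and t = 48 h: Q falls from 38 to 23 m³/s over 2 intervals.
K = (Q₂/Q₁)^(1/2) = (23/38)^(1/2) = 0.778.

K ≈ 0.778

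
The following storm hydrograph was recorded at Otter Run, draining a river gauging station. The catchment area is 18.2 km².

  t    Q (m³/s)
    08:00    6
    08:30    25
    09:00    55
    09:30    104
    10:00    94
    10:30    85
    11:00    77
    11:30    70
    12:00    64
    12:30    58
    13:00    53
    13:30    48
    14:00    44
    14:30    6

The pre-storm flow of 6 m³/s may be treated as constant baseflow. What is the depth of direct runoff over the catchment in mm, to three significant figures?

d ≈ 69.7 mm

Direct runoff: 0.0, 19.0, 49.0, 98.0, 88.0, 79.0, 71.0, 64.0, 58.0, 52.0, 47.0, 42.0, 38.0, 0.0 m³/s; ΣQ_DR = 705.0 m³/s.
V = ΣQ_DR · Δt = 705.0 × 1800 s = 1.269 × 10^6 m³.
Over A = 18.2 km², depth = V / A = 69.7 mm.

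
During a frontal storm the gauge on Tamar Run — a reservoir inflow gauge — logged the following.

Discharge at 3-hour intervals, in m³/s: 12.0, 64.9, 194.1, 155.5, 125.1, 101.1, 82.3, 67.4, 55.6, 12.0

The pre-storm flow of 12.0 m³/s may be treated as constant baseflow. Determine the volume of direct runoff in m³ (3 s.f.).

Direct-runoff ordinates (Q − Q_b): 0.0, 52.9, 182.1, 143.5, 113.1, 89.1, 70.3, 55.4, 43.6, 0.0 m³/s.
ΣQ_DR = 750.0 m³/s.
With Δt = 3 h = 10800 s, V = ΣQ_DR · Δt = 750.0 × 10800 = 8.10 × 10^6 m³.

V ≈ 8.10 × 10^6 m³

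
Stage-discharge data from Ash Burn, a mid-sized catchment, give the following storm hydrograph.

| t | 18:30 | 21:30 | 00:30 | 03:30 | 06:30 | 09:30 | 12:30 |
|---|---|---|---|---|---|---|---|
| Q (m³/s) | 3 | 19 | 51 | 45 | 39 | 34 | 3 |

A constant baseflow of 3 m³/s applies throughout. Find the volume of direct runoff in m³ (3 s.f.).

V ≈ 1.87 × 10^6 m³

Direct-runoff ordinates (Q − Q_b): 0.0, 16.0, 48.0, 42.0, 36.0, 31.0, 0.0 m³/s.
ΣQ_DR = 173.0 m³/s.
With Δt = 3 h = 10800 s, V = ΣQ_DR · Δt = 173.0 × 10800 = 1.87 × 10^6 m³.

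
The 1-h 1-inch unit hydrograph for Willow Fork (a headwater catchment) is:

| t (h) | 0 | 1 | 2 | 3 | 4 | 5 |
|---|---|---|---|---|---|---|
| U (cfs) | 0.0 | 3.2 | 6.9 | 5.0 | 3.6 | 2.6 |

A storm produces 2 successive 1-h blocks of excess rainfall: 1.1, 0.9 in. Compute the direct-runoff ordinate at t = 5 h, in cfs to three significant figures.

By discrete convolution, Q_j = Σ (P_i / 1 in) · U_{j−i}.
At t = 5 h (j=5): Q = (1.1/1)·2.6 + (0.9/1)·3.6 = 6.10 cfs.

Q ≈ 6.10 cfs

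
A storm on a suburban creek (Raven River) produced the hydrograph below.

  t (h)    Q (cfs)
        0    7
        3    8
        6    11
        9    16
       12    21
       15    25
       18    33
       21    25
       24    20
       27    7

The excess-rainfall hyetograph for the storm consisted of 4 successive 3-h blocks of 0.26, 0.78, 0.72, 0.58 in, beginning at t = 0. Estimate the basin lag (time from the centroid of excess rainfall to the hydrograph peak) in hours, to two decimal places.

t_L ≈ 11.42 h

Centroid of excess rainfall: t_c = Σ P_i·t̄_i / ΣP_i = 6.5769 h (block centres at 1.5, 4.5, 7.5, 10.5 h).
Hydrograph peak occurs at t = 18 h, so basin lag t_L = 18 − 6.5769 = 11.42 h.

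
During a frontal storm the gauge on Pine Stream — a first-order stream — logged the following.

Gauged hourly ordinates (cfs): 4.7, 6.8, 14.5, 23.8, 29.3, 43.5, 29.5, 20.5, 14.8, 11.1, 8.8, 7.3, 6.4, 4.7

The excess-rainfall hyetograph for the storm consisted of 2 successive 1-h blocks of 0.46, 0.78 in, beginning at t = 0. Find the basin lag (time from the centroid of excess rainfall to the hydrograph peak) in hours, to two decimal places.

Centroid of excess rainfall: t_c = Σ P_i·t̄_i / ΣP_i = 1.1290 h (block centres at 0.5, 1.5 h).
Hydrograph peak occurs at t = 5 h, so basin lag t_L = 5 − 1.1290 = 3.87 h.

t_L ≈ 3.87 h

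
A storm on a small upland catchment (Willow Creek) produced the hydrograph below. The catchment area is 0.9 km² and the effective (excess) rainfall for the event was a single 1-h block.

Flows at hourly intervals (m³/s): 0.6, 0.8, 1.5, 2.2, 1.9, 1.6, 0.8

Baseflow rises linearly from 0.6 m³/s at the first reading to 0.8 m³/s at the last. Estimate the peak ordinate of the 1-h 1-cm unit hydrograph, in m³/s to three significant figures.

Direct runoff: 0.00, 0.17, 0.83, 1.50, 1.17, 0.83, 0.00 m³/s; ΣQ_DR = 4.500 m³/s, peak = 1.50 m³/s.
Runoff depth d = ΣQ_DR·Δt / A = 4.500 × 3600 / (0.9 km²) = 18.00 mm.
The 1-cm UH is the DRH scaled by (10 mm)/d, so U_p = 1.50 × 10/18.00 = 0.833 m³/s.

U_p ≈ 0.833 m³/s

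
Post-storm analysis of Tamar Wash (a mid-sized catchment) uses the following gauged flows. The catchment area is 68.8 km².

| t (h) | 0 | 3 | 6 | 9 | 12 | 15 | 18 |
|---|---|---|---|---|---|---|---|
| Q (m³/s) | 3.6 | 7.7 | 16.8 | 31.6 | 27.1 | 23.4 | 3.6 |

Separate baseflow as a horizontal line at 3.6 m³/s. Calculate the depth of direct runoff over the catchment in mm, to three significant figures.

d ≈ 13.9 mm

Direct runoff: 0.0, 4.1, 13.2, 28.0, 23.5, 19.8, 0.0 m³/s; ΣQ_DR = 88.60 m³/s.
V = ΣQ_DR · Δt = 88.60 × 10800 s = 9.569 × 10^5 m³.
Over A = 68.8 km², depth = V / A = 13.9 mm.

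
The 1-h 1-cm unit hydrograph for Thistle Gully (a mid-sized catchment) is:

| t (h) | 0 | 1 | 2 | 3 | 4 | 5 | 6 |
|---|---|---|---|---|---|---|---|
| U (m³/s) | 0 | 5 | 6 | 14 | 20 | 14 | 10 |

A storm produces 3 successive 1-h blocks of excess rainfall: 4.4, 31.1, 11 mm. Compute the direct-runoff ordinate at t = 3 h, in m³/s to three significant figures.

By discrete convolution, Q_j = Σ (P_i / 10 mm) · U_{j−i}.
At t = 3 h (j=3): Q = (4.4/10)·14 + (31.1/10)·6 + (11/10)·5 = 30.3 m³/s.

Q ≈ 30.3 m³/s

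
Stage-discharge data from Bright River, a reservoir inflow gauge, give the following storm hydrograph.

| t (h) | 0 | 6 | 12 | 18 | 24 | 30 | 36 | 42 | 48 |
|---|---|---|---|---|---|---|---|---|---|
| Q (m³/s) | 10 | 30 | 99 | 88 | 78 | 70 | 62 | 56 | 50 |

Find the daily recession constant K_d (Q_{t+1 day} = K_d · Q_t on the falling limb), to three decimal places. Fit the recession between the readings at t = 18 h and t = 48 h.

Between t = 18 h and t = 48 h the flow falls from 88 to 50 m³/s over 5×6 h = 30 h.
Per-interval ratio K = (50/88)^(1/5) = 0.8931; K_d = K^(24/6) = 0.636.

K_d ≈ 0.636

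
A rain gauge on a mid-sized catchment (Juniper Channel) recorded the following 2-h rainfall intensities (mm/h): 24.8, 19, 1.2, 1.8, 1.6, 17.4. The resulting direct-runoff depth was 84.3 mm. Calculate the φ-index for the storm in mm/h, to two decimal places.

φ ≈ 6.35 mm/h

Only the 3 blocks with intensity above φ contribute runoff: 24.8, 19, 17.4 mm/h.
Σ(I−φ)·Δt = d  ⇒  (24.8+19+17.4 − 3φ)·2 = 84.3
φ = (61.20 − 84.3/2) / 3 = 6.35 mm/h.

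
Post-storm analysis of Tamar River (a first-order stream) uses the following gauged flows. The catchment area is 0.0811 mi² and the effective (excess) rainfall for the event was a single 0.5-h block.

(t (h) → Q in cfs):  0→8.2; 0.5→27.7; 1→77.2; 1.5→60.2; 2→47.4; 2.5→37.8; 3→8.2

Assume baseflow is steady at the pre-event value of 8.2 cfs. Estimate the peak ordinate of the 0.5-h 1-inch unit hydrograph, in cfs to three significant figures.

U_p ≈ 34.5 cfs

Direct runoff: 0.0, 19.5, 69.0, 52.0, 39.2, 29.6, 0.0 cfs; ΣQ_DR = 209.3 cfs, peak = 69.0 cfs.
Runoff depth d = ΣQ_DR·Δt / A = 209.3 × 1800 / (0.0811 mi²) = 2.000 in.
The 1-inch UH is the DRH scaled by (1 in)/d, so U_p = 69.0 × 1/2.000 = 34.5 cfs.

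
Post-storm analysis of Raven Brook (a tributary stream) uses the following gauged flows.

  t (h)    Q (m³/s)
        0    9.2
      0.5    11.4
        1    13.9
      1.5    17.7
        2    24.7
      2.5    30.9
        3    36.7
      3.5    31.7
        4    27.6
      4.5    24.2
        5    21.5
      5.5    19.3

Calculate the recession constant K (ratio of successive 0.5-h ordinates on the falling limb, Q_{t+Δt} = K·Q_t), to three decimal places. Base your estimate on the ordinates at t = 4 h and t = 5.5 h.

K ≈ 0.888

Using the recession-limb readings at t = 4 h and t = 5.5 h: Q falls from 27.6 to 19.3 m³/s over 3 intervals.
K = (Q₂/Q₁)^(1/3) = (19.3/27.6)^(1/3) = 0.888.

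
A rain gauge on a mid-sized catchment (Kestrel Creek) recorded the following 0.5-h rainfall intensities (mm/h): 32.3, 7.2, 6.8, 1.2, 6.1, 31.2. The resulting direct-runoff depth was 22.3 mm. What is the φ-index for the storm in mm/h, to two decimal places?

φ ≈ 9.45 mm/h

Only the 2 blocks with intensity above φ contribute runoff: 32.3, 31.2 mm/h.
Σ(I−φ)·Δt = d  ⇒  (32.3+31.2 − 2φ)·0.5 = 22.3
φ = (63.50 − 22.3/0.5) / 2 = 9.45 mm/h.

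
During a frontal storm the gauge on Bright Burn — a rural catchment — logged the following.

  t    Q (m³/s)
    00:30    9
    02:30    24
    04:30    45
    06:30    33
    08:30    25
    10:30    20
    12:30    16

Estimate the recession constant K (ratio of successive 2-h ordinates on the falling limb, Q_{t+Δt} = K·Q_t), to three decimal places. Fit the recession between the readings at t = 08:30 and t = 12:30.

K ≈ 0.800

Using the recession-limb readings at t = 08:30 and t = 12:30: Q falls from 25 to 16 m³/s over 2 intervals.
K = (Q₂/Q₁)^(1/2) = (16/25)^(1/2) = 0.800.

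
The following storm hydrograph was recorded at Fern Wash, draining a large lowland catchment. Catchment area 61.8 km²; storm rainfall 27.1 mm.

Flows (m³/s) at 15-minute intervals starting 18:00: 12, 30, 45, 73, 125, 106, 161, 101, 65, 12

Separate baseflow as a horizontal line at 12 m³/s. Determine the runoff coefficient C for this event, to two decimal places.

ΣQ_DR = 610.0 m³/s; V = ΣQ_DR·Δt = 5.490 × 10^5 m³.
Runoff depth d = V / A = 8.883 mm.
C = d / P = 8.883 / 27.1 = 0.33.

C ≈ 0.33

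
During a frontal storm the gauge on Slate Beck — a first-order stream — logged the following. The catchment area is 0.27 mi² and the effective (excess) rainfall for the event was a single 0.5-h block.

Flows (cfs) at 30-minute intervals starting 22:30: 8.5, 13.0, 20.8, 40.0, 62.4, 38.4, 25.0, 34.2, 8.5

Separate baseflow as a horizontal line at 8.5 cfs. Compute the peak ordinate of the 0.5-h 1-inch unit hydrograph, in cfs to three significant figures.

U_p ≈ 108 cfs

Direct runoff: 0.0, 4.5, 12.3, 31.5, 53.9, 29.9, 16.5, 25.7, 0.0 cfs; ΣQ_DR = 174.3 cfs, peak = 53.9 cfs.
Runoff depth d = ΣQ_DR·Δt / A = 174.3 × 1800 / (0.27 mi²) = 0.5002 in.
The 1-inch UH is the DRH scaled by (1 in)/d, so U_p = 53.9 × 1/0.5002 = 108 cfs.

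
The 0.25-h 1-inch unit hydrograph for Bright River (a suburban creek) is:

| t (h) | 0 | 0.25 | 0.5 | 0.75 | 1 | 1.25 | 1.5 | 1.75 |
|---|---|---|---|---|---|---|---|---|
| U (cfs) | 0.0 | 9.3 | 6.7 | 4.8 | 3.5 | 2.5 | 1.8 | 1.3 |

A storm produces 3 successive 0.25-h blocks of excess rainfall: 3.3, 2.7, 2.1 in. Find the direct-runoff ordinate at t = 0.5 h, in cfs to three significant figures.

Q ≈ 47.2 cfs

By discrete convolution, Q_j = Σ (P_i / 1 in) · U_{j−i}.
At t = 0.5 h (j=2): Q = (3.3/1)·6.7 + (2.7/1)·9.3 + (2.1/1)·0.0 = 47.2 cfs.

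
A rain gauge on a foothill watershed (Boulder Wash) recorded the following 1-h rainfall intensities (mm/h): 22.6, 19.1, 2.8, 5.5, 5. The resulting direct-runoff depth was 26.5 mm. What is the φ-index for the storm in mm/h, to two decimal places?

Only the 2 blocks with intensity above φ contribute runoff: 22.6, 19.1 mm/h.
Σ(I−φ)·Δt = d  ⇒  (22.6+19.1 − 2φ)·1 = 26.5
φ = (41.70 − 26.5/1) / 2 = 7.60 mm/h.

φ ≈ 7.60 mm/h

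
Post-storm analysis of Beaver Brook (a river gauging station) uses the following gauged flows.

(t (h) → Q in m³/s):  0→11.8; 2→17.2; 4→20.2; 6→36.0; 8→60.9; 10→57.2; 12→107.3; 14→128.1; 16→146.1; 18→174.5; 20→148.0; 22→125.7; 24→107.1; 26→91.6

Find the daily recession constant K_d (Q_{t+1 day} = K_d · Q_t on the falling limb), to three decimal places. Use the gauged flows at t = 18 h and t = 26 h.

Between t = 18 h and t = 26 h the flow falls from 174.5 to 91.6 m³/s over 4×2 h = 8 h.
Per-interval ratio K = (91.6/174.5)^(1/4) = 0.8512; K_d = K^(24/2) = 0.145.

K_d ≈ 0.145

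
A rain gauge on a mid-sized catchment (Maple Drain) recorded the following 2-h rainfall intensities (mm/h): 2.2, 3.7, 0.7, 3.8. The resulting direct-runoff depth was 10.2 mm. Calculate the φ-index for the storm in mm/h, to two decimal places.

φ ≈ 1.53 mm/h

Only the 3 blocks with intensity above φ contribute runoff: 2.2, 3.7, 3.8 mm/h.
Σ(I−φ)·Δt = d  ⇒  (2.2+3.7+3.8 − 3φ)·2 = 10.2
φ = (9.700 − 10.2/2) / 3 = 1.53 mm/h.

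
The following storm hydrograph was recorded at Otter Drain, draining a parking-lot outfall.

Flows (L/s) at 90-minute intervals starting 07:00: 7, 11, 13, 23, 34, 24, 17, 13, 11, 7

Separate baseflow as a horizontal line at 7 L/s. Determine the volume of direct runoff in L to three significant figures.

Direct-runoff ordinates (Q − Q_b): 0.0, 4.0, 6.0, 16.0, 27.0, 17.0, 10.0, 6.0, 4.0, 0.0 L/s.
ΣQ_DR = 90.00 L/s.
With Δt = 1.5 h = 5400 s, V = ΣQ_DR · Δt = 90.00 × 5400 = 4.86 × 10^5 L.

V ≈ 4.86 × 10^5 L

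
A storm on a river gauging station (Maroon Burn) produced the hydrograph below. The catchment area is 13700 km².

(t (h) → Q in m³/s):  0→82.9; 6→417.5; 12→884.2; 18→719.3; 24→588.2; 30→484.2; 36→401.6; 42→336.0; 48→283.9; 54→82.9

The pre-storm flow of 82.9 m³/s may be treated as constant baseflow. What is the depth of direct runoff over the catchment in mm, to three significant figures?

Direct runoff: 0.0, 334.6, 801.3, 636.4, 505.3, 401.3, 318.7, 253.1, 201.0, 0.0 m³/s; ΣQ_DR = 3452 m³/s.
V = ΣQ_DR · Δt = 3452 × 21600 s = 7.456 × 10^7 m³.
Over A = 13700 km², depth = V / A = 5.44 mm.

d ≈ 5.44 mm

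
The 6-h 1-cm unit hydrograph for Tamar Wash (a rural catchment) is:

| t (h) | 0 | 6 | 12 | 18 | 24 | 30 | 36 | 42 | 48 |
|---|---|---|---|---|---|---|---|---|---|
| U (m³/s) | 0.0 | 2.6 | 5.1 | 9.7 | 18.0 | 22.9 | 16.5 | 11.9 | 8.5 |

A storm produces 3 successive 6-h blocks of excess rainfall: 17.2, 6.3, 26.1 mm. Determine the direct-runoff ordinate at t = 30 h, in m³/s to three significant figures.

By discrete convolution, Q_j = Σ (P_i / 10 mm) · U_{j−i}.
At t = 30 h (j=5): Q = (17.2/10)·22.9 + (6.3/10)·18.0 + (26.1/10)·9.7 = 76.0 m³/s.

Q ≈ 76.0 m³/s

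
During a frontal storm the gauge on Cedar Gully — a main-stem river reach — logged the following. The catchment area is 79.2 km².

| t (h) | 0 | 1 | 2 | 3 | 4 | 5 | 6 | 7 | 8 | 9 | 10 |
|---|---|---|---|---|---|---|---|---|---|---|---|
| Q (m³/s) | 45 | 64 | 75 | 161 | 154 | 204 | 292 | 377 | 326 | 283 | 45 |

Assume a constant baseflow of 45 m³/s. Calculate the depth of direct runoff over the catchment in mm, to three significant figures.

d ≈ 69.6 mm

Direct runoff: 0.0, 19.0, 30.0, 116.0, 109.0, 159.0, 247.0, 332.0, 281.0, 238.0, 0.0 m³/s; ΣQ_DR = 1531 m³/s.
V = ΣQ_DR · Δt = 1531 × 3600 s = 5.512 × 10^6 m³.
Over A = 79.2 km², depth = V / A = 69.6 mm.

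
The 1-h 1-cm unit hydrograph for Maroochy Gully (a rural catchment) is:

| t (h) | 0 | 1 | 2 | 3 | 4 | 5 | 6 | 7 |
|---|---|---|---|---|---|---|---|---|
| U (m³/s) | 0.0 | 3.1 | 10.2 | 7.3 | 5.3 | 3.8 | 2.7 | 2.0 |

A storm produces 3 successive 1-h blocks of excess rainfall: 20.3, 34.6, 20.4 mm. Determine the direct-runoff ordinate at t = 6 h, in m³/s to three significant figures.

By discrete convolution, Q_j = Σ (P_i / 10 mm) · U_{j−i}.
At t = 6 h (j=6): Q = (20.3/10)·2.7 + (34.6/10)·3.8 + (20.4/10)·5.3 = 29.4 m³/s.

Q ≈ 29.4 m³/s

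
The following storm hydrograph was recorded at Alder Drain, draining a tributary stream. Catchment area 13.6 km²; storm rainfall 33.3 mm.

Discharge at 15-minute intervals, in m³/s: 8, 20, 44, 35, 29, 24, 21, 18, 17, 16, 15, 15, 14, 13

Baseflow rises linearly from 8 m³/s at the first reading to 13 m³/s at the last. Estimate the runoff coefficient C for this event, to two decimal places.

C ≈ 0.28

ΣQ_DR = 142.0 m³/s; V = ΣQ_DR·Δt = 1.278 × 10^5 m³.
Runoff depth d = V / A = 9.397 mm.
C = d / P = 9.397 / 33.3 = 0.28.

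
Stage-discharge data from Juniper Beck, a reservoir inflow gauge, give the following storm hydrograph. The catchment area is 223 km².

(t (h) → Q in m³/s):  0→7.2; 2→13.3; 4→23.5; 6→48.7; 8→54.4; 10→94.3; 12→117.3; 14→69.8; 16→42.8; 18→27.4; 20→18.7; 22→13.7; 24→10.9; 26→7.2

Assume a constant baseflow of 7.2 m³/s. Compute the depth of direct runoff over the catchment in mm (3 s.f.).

d ≈ 14.5 mm

Direct runoff: 0.0, 6.1, 16.3, 41.5, 47.2, 87.1, 110.1, 62.6, 35.6, 20.2, 11.5, 6.5, 3.7, 0.0 m³/s; ΣQ_DR = 448.4 m³/s.
V = ΣQ_DR · Δt = 448.4 × 7200 s = 3.228 × 10^6 m³.
Over A = 223 km², depth = V / A = 14.5 mm.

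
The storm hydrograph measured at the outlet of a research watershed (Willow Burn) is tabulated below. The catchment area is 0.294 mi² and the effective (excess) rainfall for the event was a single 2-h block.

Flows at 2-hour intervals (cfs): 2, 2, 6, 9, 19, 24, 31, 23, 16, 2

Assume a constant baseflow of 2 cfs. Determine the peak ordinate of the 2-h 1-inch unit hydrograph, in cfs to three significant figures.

U_p ≈ 24.1 cfs

Direct runoff: 0.0, 0.0, 4.0, 7.0, 17.0, 22.0, 29.0, 21.0, 14.0, 0.0 cfs; ΣQ_DR = 114.0 cfs, peak = 29.0 cfs.
Runoff depth d = ΣQ_DR·Δt / A = 114.0 × 7200 / (0.294 mi²) = 1.202 in.
The 1-inch UH is the DRH scaled by (1 in)/d, so U_p = 29.0 × 1/1.202 = 24.1 cfs.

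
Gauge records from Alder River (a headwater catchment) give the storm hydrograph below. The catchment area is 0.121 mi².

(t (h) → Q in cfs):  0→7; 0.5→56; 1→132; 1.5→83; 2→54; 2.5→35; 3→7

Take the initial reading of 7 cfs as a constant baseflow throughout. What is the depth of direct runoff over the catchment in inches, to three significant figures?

Direct runoff: 0.0, 49.0, 125.0, 76.0, 47.0, 28.0, 0.0 cfs; ΣQ_DR = 325.0 cfs.
V = ΣQ_DR · Δt = 325.0 × 1800 s = 5.850 × 10^5 ft³.
Over A = 0.121 mi², depth = V / A = 2.08 in.

d ≈ 2.08 in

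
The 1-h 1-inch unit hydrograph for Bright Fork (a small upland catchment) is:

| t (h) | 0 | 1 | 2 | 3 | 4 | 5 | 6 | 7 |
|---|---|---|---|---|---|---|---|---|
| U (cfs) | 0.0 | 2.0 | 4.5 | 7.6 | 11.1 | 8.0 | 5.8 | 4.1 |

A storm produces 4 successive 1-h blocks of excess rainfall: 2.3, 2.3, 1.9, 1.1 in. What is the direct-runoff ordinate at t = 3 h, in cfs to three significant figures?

Q ≈ 31.6 cfs

By discrete convolution, Q_j = Σ (P_i / 1 in) · U_{j−i}.
At t = 3 h (j=3): Q = (2.3/1)·7.6 + (2.3/1)·4.5 + (1.9/1)·2.0 + (1.1/1)·0.0 = 31.6 cfs.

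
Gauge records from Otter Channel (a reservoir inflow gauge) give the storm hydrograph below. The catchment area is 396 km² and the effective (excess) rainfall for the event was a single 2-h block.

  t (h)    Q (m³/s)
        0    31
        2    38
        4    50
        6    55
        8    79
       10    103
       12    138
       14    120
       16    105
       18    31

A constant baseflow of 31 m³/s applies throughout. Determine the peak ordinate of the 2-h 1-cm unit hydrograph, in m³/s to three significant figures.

U_p ≈ 134 m³/s

Direct runoff: 0.0, 7.0, 19.0, 24.0, 48.0, 72.0, 107.0, 89.0, 74.0, 0.0 m³/s; ΣQ_DR = 440.0 m³/s, peak = 107.0 m³/s.
Runoff depth d = ΣQ_DR·Δt / A = 440.0 × 7200 / (396 km²) = 8.000 mm.
The 1-cm UH is the DRH scaled by (10 mm)/d, so U_p = 107.0 × 10/8.000 = 134 m³/s.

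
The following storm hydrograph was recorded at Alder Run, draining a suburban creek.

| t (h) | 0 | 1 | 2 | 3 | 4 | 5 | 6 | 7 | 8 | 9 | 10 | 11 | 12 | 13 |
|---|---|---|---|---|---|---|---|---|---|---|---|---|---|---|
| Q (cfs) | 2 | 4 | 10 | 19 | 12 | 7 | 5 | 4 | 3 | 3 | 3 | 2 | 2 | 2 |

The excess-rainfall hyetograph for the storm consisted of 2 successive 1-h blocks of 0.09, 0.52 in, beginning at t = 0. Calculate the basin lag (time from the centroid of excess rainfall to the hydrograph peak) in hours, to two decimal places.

Centroid of excess rainfall: t_c = Σ P_i·t̄_i / ΣP_i = 1.3525 h (block centres at 0.5, 1.5 h).
Hydrograph peak occurs at t = 3 h, so basin lag t_L = 3 − 1.3525 = 1.65 h.

t_L ≈ 1.65 h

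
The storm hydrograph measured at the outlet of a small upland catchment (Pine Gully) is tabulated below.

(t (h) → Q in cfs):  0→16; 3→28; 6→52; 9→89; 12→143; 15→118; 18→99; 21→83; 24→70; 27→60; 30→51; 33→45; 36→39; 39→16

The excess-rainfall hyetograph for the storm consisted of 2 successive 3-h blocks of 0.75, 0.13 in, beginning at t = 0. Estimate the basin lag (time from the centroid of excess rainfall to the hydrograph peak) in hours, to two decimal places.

t_L ≈ 10.06 h

Centroid of excess rainfall: t_c = Σ P_i·t̄_i / ΣP_i = 1.9432 h (block centres at 1.5, 4.5 h).
Hydrograph peak occurs at t = 12 h, so basin lag t_L = 12 − 1.9432 = 10.06 h.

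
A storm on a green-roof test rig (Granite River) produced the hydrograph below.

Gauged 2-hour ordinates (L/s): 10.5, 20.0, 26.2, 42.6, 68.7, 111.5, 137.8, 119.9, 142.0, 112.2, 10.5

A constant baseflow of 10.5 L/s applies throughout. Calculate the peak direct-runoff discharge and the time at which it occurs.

Q_p = 131.5 L/s at t = 16 h

Subtracting baseflow gives direct-runoff ordinates: 0.0, 9.5, 15.7, 32.1, 58.2, 101.0, 127.3, 109.4, 131.5, 101.7, 0.0 L/s.
The maximum is 131.5 L/s, occurring at the reading for t = 16 h.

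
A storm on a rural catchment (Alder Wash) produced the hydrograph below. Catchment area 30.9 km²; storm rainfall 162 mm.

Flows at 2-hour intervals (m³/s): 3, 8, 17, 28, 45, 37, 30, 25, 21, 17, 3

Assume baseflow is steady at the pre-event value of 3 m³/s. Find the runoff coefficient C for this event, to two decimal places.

C ≈ 0.29

ΣQ_DR = 201.0 m³/s; V = ΣQ_DR·Δt = 1.447 × 10^6 m³.
Runoff depth d = V / A = 46.83 mm.
C = d / P = 46.83 / 162 = 0.29.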